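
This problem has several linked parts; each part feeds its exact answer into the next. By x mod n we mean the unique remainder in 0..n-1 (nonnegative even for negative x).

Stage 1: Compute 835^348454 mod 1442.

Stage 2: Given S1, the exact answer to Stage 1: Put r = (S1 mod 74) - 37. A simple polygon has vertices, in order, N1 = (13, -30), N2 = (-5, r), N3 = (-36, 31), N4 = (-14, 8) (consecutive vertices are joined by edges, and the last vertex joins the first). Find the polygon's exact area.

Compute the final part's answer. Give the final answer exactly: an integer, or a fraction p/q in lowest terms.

1333/2

Stage 1: squarings mod 1442: 835^1=835, 835^2=739, 835^4=1045, 835^8=431, 835^16=1185, 835^32=1159, 835^64=779, 835^128=1201, 835^256=401, 835^512=739, 835^1024=1045, 835^2048=431, 835^4096=1185, 835^8192=1159, 835^16384=779, 835^32768=1201, 835^65536=401, 835^131072=739, 835^262144=1045; 835^348454 = 835^2 * 835^4 * 835^32 * 835^256 * 835^4096 * 835^16384 * 835^65536 * 835^262144 = 135 (mod 1442); answer 135
Stage 2: S1 = 135; r = 24; cross terms: (13*24 - -5*-30)=162, (-5*31 - -36*24)=709, (-36*8 - -14*31)=146, (-14*-30 - 13*8)=316; twice the area = |1333| = 1333; area = 1333/2; answer 1333/2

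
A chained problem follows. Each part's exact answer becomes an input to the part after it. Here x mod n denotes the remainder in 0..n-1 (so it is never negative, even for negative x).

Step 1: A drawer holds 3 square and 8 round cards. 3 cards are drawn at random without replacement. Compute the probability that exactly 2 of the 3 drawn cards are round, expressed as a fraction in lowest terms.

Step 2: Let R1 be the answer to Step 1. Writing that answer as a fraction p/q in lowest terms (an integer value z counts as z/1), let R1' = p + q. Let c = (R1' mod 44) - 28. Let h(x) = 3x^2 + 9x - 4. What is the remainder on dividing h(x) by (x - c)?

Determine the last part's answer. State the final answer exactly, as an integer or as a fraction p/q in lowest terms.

458

Step 1: total draws C(11,3) = 165; favorable C(8,2)*C(3,1) = 84; P = 28/55; answer 28/55
Step 2: R1 = 28/55; threaded value p + q = 83; c = 11; remainder = value at the root: 3*(11)^2 + 9*(11)^1 - 4 = (363) + (99) + (-4) = 458; answer 458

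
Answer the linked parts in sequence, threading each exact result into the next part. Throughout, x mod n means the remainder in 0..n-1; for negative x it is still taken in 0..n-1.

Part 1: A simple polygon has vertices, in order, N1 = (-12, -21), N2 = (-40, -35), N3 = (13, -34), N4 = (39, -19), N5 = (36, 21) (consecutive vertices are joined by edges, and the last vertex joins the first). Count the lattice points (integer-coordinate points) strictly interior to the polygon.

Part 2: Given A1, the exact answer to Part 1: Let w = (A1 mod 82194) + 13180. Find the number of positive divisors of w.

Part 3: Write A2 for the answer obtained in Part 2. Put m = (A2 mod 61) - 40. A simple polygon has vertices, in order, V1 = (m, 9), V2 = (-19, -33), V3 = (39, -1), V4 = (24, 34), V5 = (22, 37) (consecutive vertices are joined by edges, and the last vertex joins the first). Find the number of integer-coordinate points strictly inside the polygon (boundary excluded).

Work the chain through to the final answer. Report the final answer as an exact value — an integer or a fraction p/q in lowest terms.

2698

Part 1: cross terms: (-12*-35 - -40*-21)=-420, (-40*-34 - 13*-35)=1815, (13*-19 - 39*-34)=1079, (39*21 - 36*-19)=1503, (36*-21 - -12*21)=-504; twice the area = |3473| = 3473; area = 3473/2; boundary points = 14 + 1 + 1 + 1 + 6 = 23; strictly interior points = area - boundary/2 + 1 = 1726; answer 1726
Part 2: A1 = 1726; w = 14906; 14906 = 2 * 29 * 257; number of divisors = (1+1) * (1+1) * (1+1) = 8; answer 8
Part 3: A2 = 8; m = -32; cross terms: (-32*-33 - -19*9)=1227, (-19*-1 - 39*-33)=1306, (39*34 - 24*-1)=1350, (24*37 - 22*34)=140, (22*9 - -32*37)=1382; twice the area = |5405| = 5405; area = 5405/2; boundary points = 1 + 2 + 5 + 1 + 2 = 11; strictly interior points = area - boundary/2 + 1 = 2698; answer 2698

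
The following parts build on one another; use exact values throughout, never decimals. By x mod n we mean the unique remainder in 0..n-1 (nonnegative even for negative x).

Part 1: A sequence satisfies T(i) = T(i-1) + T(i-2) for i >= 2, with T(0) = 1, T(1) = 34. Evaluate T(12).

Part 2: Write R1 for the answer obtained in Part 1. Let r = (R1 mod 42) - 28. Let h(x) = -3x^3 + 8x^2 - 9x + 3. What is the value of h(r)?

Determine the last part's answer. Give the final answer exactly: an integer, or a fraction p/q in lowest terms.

-1

Part 1: T(2) = 1*(34) + 1*(1) = 35; iterating: T(2)=35, T(3)=69, T(4)=104, T(5)=173, T(6)=277, T(7)=450, T(8)=727, T(9)=1177, T(10)=1904, T(11)=3081, T(12)=4985; answer 4985
Part 2: R1 = 4985; r = 1; -3*(1)^3 + 8*(1)^2 - 9*(1)^1 + 3 = (-3) + (8) + (-9) + (3) = -1; answer -1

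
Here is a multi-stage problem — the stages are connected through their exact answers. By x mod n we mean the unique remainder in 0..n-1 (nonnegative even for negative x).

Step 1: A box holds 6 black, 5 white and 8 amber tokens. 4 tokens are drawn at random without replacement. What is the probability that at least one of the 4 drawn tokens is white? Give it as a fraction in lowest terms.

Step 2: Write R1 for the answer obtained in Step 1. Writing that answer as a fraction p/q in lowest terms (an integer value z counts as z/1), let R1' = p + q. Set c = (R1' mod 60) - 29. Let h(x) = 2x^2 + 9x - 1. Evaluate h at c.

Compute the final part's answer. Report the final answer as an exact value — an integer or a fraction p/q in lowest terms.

Step 1: total draws C(19,4) = 3876; complement C(14,4) = 1001; favorable 3876 - 1001 = 2875; P = 2875/3876; answer 2875/3876
Step 2: R1 = 2875/3876; threaded value p + q = 6751; c = 2; 2*(2)^2 + 9*(2)^1 - 1 = (8) + (18) + (-1) = 25; answer 25

25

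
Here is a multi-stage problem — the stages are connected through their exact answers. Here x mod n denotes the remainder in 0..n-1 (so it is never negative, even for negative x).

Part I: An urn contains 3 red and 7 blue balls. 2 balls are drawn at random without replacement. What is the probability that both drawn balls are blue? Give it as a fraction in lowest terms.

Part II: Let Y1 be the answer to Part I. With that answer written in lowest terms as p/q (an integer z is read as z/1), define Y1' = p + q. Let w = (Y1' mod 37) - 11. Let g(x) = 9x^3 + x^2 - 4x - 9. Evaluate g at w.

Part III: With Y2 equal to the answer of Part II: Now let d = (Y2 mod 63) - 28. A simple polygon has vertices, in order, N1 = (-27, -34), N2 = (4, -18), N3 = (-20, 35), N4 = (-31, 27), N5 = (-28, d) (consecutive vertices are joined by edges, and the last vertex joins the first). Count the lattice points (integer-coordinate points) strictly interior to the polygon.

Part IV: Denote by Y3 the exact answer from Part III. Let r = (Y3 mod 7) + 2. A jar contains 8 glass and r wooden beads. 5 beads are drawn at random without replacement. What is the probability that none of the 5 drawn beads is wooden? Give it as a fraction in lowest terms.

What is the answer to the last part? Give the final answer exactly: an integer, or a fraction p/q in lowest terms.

56/1287

Part I: total draws C(10,2) = 45; favorable C(7,2) = 21; P = 7/15; answer 7/15
Part II: Y1 = 7/15; threaded value p + q = 22; w = 11; 9*(11)^3 + 1*(11)^2 - 4*(11)^1 - 9 = (11979) + (121) + (-44) + (-9) = 12047; answer 12047
Part III: Y2 = 12047; d = -14; cross terms: (-27*-18 - 4*-34)=622, (4*35 - -20*-18)=-220, (-20*27 - -31*35)=545, (-31*-14 - -28*27)=1190, (-28*-34 - -27*-14)=574; twice the area = |2711| = 2711; area = 2711/2; boundary points = 1 + 1 + 1 + 1 + 1 = 5; strictly interior points = area - boundary/2 + 1 = 1354; answer 1354
Part IV: Y3 = 1354; r = 5; total draws C(13,5) = 1287; favorable C(8,5) = 56; P = 56/1287; answer 56/1287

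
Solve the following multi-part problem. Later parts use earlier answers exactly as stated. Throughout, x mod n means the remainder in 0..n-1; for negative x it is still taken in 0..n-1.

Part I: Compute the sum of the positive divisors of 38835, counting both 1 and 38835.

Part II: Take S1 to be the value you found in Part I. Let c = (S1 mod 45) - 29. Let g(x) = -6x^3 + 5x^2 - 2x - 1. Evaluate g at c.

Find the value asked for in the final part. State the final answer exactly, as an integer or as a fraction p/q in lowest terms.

71

Part I: 38835 = 3^2 * 5 * 863; sigma = (1 + 3 + 9) * (1 + 5) * (1 + 863) = 13 * 6 * 864 = 67392; answer 67392
Part II: S1 = 67392; c = -2; -6*(-2)^3 + 5*(-2)^2 - 2*(-2)^1 - 1 = (48) + (20) + (4) + (-1) = 71; answer 71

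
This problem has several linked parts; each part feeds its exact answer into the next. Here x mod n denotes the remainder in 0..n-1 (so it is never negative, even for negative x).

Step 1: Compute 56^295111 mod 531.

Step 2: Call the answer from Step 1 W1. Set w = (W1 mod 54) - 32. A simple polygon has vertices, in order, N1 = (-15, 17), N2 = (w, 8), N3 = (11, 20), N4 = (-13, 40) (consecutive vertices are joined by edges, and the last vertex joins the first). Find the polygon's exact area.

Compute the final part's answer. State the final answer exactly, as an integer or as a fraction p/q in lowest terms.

Step 1: squarings mod 531: 56^1=56, 56^2=481, 56^4=376, 56^8=130, 56^16=439, 56^32=499, 56^64=493, 56^128=382, 56^256=430, 56^512=112, 56^1024=331, 56^2048=175, 56^4096=358, 56^8192=193, 56^16384=79, 56^32768=400, 56^65536=169, 56^131072=418, 56^262144=25; 56^295111 = 56^1 * 56^2 * 56^4 * 56^64 * 56^128 * 56^32768 * 56^262144 = 173 (mod 531); answer 173
Step 2: W1 = 173; w = -21; cross terms: (-15*8 - -21*17)=237, (-21*20 - 11*8)=-508, (11*40 - -13*20)=700, (-13*17 - -15*40)=379; twice the area = |808| = 808; area = 404; answer 404

404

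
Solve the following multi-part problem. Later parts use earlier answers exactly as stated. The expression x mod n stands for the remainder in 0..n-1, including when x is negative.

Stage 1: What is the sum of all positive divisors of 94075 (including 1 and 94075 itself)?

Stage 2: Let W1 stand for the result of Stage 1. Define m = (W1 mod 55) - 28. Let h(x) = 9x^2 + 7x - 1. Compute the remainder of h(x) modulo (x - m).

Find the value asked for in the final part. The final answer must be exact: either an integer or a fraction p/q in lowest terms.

189

Stage 1: 94075 = 5^2 * 53 * 71; sigma = (1 + 5 + 25) * (1 + 53) * (1 + 71) = 31 * 54 * 72 = 120528; answer 120528
Stage 2: W1 = 120528; m = -5; remainder = value at the root: 9*(-5)^2 + 7*(-5)^1 - 1 = (225) + (-35) + (-1) = 189; answer 189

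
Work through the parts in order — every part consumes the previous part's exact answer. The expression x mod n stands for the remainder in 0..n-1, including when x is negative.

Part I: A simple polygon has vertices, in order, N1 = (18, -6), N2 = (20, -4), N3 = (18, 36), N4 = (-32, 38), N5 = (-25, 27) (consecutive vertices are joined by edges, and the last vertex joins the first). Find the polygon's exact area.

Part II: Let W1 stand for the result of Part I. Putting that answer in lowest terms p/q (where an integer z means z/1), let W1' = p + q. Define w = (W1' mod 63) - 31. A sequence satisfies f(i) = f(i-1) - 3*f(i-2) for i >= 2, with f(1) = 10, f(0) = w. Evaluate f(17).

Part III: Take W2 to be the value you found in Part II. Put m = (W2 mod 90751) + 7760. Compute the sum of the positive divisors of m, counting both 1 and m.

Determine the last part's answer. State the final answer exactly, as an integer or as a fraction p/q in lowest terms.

Part I: cross terms: (18*-4 - 20*-6)=48, (20*36 - 18*-4)=792, (18*38 - -32*36)=1836, (-32*27 - -25*38)=86, (-25*-6 - 18*27)=-336; twice the area = |2426| = 2426; area = 1213; answer 1213
Part II: W1 = 1213; threaded value p + q = 1214; w = -14; f(2) = 1*(10) - 3*(-14) = 52; iterating: f(2)=52, f(3)=22, f(4)=-134, f(5)=-200, f(6)=202, f(7)=802, f(8)=196, f(9)=-2210, f(10)=-2798, f(11)=3832, f(12)=12226, f(13)=730, f(14)=-35948, f(15)=-38138, f(16)=69706, f(17)=184120; answer 184120
Part III: W2 = 184120; m = 10378; 10378 = 2 * 5189; sigma = (1 + 2) * (1 + 5189) = 3 * 5190 = 15570; answer 15570

15570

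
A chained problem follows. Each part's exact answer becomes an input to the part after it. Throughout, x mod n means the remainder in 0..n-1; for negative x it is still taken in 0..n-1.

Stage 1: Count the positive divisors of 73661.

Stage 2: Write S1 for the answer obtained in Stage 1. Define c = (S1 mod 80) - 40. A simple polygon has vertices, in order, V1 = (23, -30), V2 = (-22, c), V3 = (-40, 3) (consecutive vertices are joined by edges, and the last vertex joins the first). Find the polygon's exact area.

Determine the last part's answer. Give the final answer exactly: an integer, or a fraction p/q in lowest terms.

Stage 1: 73661 = 7 * 17 * 619; number of divisors = (1+1) * (1+1) * (1+1) = 8; answer 8
Stage 2: S1 = 8; c = -32; cross terms: (23*-32 - -22*-30)=-1396, (-22*3 - -40*-32)=-1346, (-40*-30 - 23*3)=1131; twice the area = |-1611| = 1611; area = 1611/2; answer 1611/2

1611/2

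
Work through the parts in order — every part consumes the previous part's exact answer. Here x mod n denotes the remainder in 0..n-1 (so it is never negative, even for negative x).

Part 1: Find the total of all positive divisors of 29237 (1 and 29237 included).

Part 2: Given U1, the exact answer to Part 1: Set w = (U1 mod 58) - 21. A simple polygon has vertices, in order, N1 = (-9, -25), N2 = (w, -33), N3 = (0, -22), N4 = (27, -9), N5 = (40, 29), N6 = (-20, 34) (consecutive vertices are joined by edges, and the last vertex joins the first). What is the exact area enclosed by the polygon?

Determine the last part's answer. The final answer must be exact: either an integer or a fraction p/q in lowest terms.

Part 1: 29237 = 13^2 * 173; sigma = (1 + 13 + 169) * (1 + 173) = 183 * 174 = 31842; answer 31842
Part 2: U1 = 31842; w = -21; cross terms: (-9*-33 - -21*-25)=-228, (-21*-22 - 0*-33)=462, (0*-9 - 27*-22)=594, (27*29 - 40*-9)=1143, (40*34 - -20*29)=1940, (-20*-25 - -9*34)=806; twice the area = |4717| = 4717; area = 4717/2; answer 4717/2

4717/2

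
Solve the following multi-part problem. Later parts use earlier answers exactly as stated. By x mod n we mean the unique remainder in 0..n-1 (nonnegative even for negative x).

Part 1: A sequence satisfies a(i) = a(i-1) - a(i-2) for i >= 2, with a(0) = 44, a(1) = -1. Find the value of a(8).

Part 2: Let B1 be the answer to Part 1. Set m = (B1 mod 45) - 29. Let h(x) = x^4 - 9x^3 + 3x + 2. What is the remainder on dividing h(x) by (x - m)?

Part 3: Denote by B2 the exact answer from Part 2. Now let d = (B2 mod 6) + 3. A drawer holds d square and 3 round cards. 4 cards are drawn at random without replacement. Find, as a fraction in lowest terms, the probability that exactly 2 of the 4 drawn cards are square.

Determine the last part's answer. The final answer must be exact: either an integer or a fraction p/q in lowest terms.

5/14

Part 1: a(2) = 1*(-1) - 1*(44) = -45; iterating: a(2)=-45, a(3)=-44, a(4)=1, a(5)=45, a(6)=44, a(7)=-1, a(8)=-45; answer -45
Part 2: B1 = -45; m = -29; remainder = value at the root: 1*(-29)^4 - 9*(-29)^3 + 3*(-29)^1 + 2 = (707281) + (219501) + (-87) + (2) = 926697; answer 926697
Part 3: B2 = 926697; d = 6; total draws C(9,4) = 126; favorable C(6,2)*C(3,2) = 45; P = 5/14; answer 5/14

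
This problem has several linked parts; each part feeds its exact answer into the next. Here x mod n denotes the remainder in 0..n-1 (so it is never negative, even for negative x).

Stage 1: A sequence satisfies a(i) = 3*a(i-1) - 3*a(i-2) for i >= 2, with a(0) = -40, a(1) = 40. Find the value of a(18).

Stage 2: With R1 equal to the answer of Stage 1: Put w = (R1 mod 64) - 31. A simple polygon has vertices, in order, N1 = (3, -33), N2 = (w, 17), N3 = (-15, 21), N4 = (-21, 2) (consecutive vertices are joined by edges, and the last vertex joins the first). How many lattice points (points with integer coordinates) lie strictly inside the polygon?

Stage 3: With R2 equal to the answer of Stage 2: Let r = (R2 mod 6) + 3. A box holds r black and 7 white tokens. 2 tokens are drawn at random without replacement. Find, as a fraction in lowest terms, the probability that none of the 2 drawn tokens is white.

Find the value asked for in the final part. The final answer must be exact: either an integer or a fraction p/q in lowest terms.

Stage 1: a(2) = 3*(40) - 3*(-40) = 240; iterating: a(2)=240, a(3)=600, a(4)=1080, a(5)=1440, a(6)=1080, a(7)=-1080, a(8)=-6480, a(9)=-16200, a(10)=-29160, a(11)=-38880, a(12)=-29160, a(13)=29160, a(14)=174960, a(15)=437400, a(16)=787320, a(17)=1049760, a(18)=787320; answer 787320
Stage 2: R1 = 787320; w = 25; cross terms: (3*17 - 25*-33)=876, (25*21 - -15*17)=780, (-15*2 - -21*21)=411, (-21*-33 - 3*2)=687; twice the area = |2754| = 2754; area = 1377; boundary points = 2 + 4 + 1 + 1 = 8; strictly interior points = area - boundary/2 + 1 = 1374; answer 1374
Stage 3: R2 = 1374; r = 3; total draws C(10,2) = 45; favorable C(3,2) = 3; P = 1/15; answer 1/15

1/15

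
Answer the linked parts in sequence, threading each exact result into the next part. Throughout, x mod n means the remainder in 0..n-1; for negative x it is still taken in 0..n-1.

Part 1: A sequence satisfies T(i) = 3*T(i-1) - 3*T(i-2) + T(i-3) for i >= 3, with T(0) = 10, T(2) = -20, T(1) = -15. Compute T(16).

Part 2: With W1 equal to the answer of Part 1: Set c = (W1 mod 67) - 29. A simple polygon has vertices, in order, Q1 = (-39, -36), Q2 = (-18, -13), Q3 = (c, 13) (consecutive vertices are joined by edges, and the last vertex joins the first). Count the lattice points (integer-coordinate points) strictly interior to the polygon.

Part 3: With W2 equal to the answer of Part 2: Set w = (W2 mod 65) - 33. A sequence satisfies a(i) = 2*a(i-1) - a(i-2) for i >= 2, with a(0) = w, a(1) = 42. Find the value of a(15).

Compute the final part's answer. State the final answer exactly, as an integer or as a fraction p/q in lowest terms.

966

Part 1: T(3) = 3*(-20) - 3*(-15) + 1*(10) = -5; iterating: T(3)=-5, T(4)=30, T(5)=85, T(6)=160, T(7)=255, T(8)=370, T(9)=505, T(10)=660, T(11)=835, T(12)=1030, T(13)=1245, T(14)=1480, T(15)=1735, T(16)=2010; answer 2010
Part 2: W1 = 2010; c = -29; cross terms: (-39*-13 - -18*-36)=-141, (-18*13 - -29*-13)=-611, (-29*-36 - -39*13)=1551; twice the area = |799| = 799; area = 799/2; boundary points = 1 + 1 + 1 = 3; strictly interior points = area - boundary/2 + 1 = 399; answer 399
Part 3: W2 = 399; w = -24; a(2) = 2*(42) - 1*(-24) = 108; iterating: a(2)=108, a(3)=174, a(4)=240, a(5)=306, a(6)=372, a(7)=438, a(8)=504, a(9)=570, a(10)=636, a(11)=702, a(12)=768, a(13)=834, a(14)=900, a(15)=966; answer 966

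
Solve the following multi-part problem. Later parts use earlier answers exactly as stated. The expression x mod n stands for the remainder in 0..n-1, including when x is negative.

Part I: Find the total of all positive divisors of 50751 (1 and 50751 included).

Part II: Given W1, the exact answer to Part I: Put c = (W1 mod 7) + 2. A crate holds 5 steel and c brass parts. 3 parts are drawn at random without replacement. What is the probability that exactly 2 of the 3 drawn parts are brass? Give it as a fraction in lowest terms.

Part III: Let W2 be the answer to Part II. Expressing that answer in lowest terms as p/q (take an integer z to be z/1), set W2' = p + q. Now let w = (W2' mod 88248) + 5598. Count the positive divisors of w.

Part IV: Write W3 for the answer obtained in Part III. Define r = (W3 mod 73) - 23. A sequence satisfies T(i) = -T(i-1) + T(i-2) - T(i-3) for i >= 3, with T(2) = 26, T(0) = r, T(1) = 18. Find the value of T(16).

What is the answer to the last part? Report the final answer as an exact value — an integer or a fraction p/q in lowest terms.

Part I: 50751 = 3^2 * 5639; sigma = (1 + 3 + 9) * (1 + 5639) = 13 * 5640 = 73320; answer 73320
Part II: W1 = 73320; c = 4; total draws C(9,3) = 84; favorable C(4,2)*C(5,1) = 30; P = 5/14; answer 5/14
Part III: W2 = 5/14; threaded value p + q = 19; w = 5617; 5617 = 41 * 137; number of divisors = (1+1) * (1+1) = 4; answer 4
Part IV: W3 = 4; r = -19; T(3) = -1*(26) + 1*(18) - 1*(-19) = 11; iterating: T(3)=11, T(4)=-3, T(5)=-12, T(6)=-2, T(7)=-7, T(8)=17, T(9)=-22, T(10)=46, T(11)=-85, T(12)=153, T(13)=-284, T(14)=522, T(15)=-959, T(16)=1765; answer 1765

1765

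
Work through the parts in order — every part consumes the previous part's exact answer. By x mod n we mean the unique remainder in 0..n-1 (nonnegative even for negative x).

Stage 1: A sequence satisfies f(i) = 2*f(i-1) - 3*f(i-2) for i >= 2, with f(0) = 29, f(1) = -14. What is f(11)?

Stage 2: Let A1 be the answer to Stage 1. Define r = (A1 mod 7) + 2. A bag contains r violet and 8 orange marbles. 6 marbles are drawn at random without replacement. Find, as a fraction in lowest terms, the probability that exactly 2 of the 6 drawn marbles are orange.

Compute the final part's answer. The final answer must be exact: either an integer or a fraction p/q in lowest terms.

Stage 1: f(2) = 2*(-14) - 3*(29) = -115; iterating: f(2)=-115, f(3)=-188, f(4)=-31, f(5)=502, f(6)=1097, f(7)=688, f(8)=-1915, f(9)=-5894, f(10)=-6043, f(11)=5596; answer 5596
Stage 2: A1 = 5596; r = 5; total draws C(13,6) = 1716; favorable C(8,2)*C(5,4) = 140; P = 35/429; answer 35/429

35/429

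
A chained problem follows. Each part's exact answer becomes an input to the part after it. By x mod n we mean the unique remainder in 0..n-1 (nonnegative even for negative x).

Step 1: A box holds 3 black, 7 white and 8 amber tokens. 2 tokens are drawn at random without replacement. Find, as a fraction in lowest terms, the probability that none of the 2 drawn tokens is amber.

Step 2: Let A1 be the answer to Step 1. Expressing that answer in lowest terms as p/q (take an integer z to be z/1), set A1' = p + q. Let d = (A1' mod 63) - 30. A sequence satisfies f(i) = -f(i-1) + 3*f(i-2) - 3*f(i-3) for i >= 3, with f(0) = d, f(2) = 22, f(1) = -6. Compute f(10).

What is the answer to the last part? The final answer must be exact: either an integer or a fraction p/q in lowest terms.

26038

Step 1: total draws C(18,2) = 153; favorable C(10,2) = 45; P = 5/17; answer 5/17
Step 2: A1 = 5/17; threaded value p + q = 22; d = -8; f(3) = -1*(22) + 3*(-6) - 3*(-8) = -16; iterating: f(3)=-16, f(4)=100, f(5)=-214, f(6)=562, f(7)=-1504, f(8)=3832, f(9)=-10030, f(10)=26038; answer 26038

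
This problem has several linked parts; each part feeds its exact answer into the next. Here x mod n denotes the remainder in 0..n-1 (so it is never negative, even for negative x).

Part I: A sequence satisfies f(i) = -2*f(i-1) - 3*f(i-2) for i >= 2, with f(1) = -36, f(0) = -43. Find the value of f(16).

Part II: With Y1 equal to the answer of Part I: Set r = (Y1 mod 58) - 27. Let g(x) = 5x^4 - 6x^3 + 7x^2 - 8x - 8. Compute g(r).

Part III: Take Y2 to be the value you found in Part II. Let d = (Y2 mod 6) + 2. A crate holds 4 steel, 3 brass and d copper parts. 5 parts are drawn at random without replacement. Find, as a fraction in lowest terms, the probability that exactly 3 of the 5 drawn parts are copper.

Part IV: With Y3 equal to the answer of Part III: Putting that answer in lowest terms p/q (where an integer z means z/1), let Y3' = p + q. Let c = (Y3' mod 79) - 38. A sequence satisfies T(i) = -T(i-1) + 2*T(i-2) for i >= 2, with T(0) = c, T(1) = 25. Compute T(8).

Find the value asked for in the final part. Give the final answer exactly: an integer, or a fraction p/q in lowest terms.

-4017

Part I: f(2) = -2*(-36) - 3*(-43) = 201; iterating: f(2)=201, f(3)=-294, f(4)=-15, f(5)=912, f(6)=-1779, f(7)=822, f(8)=3693, f(9)=-9852, f(10)=8625, f(11)=12306, f(12)=-50487, f(13)=64056, f(14)=23349, f(15)=-238866, f(16)=407685; answer 407685
Part II: Y1 = 407685; r = -24; 5*(-24)^4 - 6*(-24)^3 + 7*(-24)^2 - 8*(-24)^1 - 8 = (1658880) + (82944) + (4032) + (192) + (-8) = 1746040; answer 1746040
Part III: Y2 = 1746040; d = 6; total draws C(13,5) = 1287; favorable C(6,3)*C(7,2) = 420; P = 140/429; answer 140/429
Part IV: Y3 = 140/429; threaded value p + q = 569; c = -22; T(2) = -1*(25) + 2*(-22) = -69; iterating: T(2)=-69, T(3)=119, T(4)=-257, T(5)=495, T(6)=-1009, T(7)=1999, T(8)=-4017; answer -4017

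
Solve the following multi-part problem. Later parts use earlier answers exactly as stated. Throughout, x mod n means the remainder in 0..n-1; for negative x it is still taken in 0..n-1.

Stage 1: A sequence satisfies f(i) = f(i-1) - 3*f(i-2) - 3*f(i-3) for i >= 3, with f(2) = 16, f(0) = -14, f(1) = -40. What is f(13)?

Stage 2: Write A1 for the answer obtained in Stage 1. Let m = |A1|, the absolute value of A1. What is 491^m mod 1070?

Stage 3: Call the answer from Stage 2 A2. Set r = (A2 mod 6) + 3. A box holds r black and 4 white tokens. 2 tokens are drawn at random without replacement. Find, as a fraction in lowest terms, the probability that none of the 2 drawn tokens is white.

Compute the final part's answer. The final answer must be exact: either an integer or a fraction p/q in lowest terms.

14/33

Stage 1: f(3) = 1*(16) - 3*(-40) - 3*(-14) = 178; iterating: f(3)=178, f(4)=250, f(5)=-332, f(6)=-1616, f(7)=-1370, f(8)=4474, f(9)=13432, f(10)=4120, f(11)=-49598, f(12)=-102254, f(13)=34180; answer 34180
Stage 2: A1 = 34180; m = 34180; squarings mod 1070: 491^1=491, 491^2=331, 491^4=421, 491^8=691, 491^16=261, 491^32=711, 491^64=481, 491^128=241, 491^256=301, 491^512=721, 491^1024=891, 491^2048=1011, 491^4096=271, 491^8192=681, 491^16384=451, 491^32768=101; 491^34180 = 491^4 * 491^128 * 491^256 * 491^1024 * 491^32768 = 461 (mod 1070); answer 461
Stage 3: A2 = 461; r = 8; total draws C(12,2) = 66; favorable C(8,2) = 28; P = 14/33; answer 14/33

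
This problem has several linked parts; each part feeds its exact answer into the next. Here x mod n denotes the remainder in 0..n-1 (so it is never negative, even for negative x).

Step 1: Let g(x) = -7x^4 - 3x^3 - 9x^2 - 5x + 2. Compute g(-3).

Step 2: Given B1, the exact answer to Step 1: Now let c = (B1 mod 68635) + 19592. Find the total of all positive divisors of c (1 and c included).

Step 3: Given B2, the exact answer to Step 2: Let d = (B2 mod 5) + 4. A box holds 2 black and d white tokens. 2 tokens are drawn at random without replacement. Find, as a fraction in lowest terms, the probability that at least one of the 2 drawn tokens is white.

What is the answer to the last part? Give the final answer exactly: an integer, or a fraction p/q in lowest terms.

Step 1: -7*(-3)^4 - 3*(-3)^3 - 9*(-3)^2 - 5*(-3)^1 + 2 = (-567) + (81) + (-81) + (15) + (2) = -550; answer -550
Step 2: B1 = -550; c = 87677; 87677 = 43 * 2039; sigma = (1 + 43) * (1 + 2039) = 44 * 2040 = 89760; answer 89760
Step 3: B2 = 89760; d = 4; total draws C(6,2) = 15; complement C(2,2) = 1; favorable 15 - 1 = 14; P = 14/15; answer 14/15

14/15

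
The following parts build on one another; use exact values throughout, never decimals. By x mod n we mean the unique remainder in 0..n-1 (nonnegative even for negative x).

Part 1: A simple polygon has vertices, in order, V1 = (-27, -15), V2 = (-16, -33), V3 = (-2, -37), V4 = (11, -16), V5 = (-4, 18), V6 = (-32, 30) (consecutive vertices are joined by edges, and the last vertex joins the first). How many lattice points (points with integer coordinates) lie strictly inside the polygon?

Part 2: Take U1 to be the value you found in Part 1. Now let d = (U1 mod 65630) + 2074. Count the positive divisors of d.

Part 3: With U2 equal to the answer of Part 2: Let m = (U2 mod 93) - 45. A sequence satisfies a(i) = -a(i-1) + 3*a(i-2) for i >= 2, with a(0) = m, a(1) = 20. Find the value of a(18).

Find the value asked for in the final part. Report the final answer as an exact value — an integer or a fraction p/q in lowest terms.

Part 1: cross terms: (-27*-33 - -16*-15)=651, (-16*-37 - -2*-33)=526, (-2*-16 - 11*-37)=439, (11*18 - -4*-16)=134, (-4*30 - -32*18)=456, (-32*-15 - -27*30)=1290; twice the area = |3496| = 3496; area = 1748; boundary points = 1 + 2 + 1 + 1 + 4 + 5 = 14; strictly interior points = area - boundary/2 + 1 = 1742; answer 1742
Part 2: U1 = 1742; d = 3816; 3816 = 2^3 * 3^2 * 53; number of divisors = (3+1) * (2+1) * (1+1) = 24; answer 24
Part 3: U2 = 24; m = -21; a(2) = -1*(20) + 3*(-21) = -83; iterating: a(2)=-83, a(3)=143, a(4)=-392, a(5)=821, a(6)=-1997, a(7)=4460, a(8)=-10451, a(9)=23831, a(10)=-55184, a(11)=126677, a(12)=-292229, a(13)=672260, a(14)=-1548947, a(15)=3565727, a(16)=-8212568, a(17)=18909749, a(18)=-43547453; answer -43547453

-43547453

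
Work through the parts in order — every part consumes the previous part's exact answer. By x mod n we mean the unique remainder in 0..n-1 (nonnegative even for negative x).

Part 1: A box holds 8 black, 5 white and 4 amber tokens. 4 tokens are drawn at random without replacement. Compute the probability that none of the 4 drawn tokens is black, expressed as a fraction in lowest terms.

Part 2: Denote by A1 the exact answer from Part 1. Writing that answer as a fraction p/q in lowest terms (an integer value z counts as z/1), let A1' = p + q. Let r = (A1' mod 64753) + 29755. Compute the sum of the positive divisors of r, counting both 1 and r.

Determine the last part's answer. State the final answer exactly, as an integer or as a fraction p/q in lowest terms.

Part 1: total draws C(17,4) = 2380; favorable C(9,4) = 126; P = 9/170; answer 9/170
Part 2: A1 = 9/170; threaded value p + q = 179; r = 29934; 29934 = 2 * 3^2 * 1663; sigma = (1 + 2) * (1 + 3 + 9) * (1 + 1663) = 3 * 13 * 1664 = 64896; answer 64896

64896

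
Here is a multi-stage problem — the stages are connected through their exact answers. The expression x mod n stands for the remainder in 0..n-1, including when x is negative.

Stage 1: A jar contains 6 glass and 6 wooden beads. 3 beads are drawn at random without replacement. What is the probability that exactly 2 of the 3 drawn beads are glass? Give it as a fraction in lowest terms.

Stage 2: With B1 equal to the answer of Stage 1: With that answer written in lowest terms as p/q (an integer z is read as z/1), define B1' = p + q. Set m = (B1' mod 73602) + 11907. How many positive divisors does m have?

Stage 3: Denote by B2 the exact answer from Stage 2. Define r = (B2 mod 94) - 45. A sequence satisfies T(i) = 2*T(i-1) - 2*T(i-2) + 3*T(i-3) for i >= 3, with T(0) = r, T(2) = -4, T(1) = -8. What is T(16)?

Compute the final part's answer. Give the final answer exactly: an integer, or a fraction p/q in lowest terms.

Stage 1: total draws C(12,3) = 220; favorable C(6,2)*C(6,1) = 90; P = 9/22; answer 9/22
Stage 2: B1 = 9/22; threaded value p + q = 31; m = 11938; 11938 = 2 * 47 * 127; number of divisors = (1+1) * (1+1) * (1+1) = 8; answer 8
Stage 3: B2 = 8; r = -37; T(3) = 2*(-4) - 2*(-8) + 3*(-37) = -103; iterating: T(3)=-103, T(4)=-222, T(5)=-250, T(6)=-365, T(7)=-896, T(8)=-1812, T(9)=-2927, T(10)=-4918, T(11)=-9418, T(12)=-17781, T(13)=-31480, T(14)=-55652, T(15)=-101687, T(16)=-186510; answer -186510

-186510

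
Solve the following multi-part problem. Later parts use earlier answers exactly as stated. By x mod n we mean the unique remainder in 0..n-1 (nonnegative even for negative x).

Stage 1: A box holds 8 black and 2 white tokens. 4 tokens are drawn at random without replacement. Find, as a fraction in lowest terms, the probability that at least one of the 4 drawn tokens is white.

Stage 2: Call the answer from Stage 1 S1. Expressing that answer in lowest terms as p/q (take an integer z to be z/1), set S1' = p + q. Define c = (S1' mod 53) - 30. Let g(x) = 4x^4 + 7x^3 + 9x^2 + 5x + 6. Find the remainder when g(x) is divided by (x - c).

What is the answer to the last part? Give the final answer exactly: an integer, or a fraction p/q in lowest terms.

1458631

Stage 1: total draws C(10,4) = 210; complement C(8,4) = 70; favorable 210 - 70 = 140; P = 2/3; answer 2/3
Stage 2: S1 = 2/3; threaded value p + q = 5; c = -25; remainder = value at the root: 4*(-25)^4 + 7*(-25)^3 + 9*(-25)^2 + 5*(-25)^1 + 6 = (1562500) + (-109375) + (5625) + (-125) + (6) = 1458631; answer 1458631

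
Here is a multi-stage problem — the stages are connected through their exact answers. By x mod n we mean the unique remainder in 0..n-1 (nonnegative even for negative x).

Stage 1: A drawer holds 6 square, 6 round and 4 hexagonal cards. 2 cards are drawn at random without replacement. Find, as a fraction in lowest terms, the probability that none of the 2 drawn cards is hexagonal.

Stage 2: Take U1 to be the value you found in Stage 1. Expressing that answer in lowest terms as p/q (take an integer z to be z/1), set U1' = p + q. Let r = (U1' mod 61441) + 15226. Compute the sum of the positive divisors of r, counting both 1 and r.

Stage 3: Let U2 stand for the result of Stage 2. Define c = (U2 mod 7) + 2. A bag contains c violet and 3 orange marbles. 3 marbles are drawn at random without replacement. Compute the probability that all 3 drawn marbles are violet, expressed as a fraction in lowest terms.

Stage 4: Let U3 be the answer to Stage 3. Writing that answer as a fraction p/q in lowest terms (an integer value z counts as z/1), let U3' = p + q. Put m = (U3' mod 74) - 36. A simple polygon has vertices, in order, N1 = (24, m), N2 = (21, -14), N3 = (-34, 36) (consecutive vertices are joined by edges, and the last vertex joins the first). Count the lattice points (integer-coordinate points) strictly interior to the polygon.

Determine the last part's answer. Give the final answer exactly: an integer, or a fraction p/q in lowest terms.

Stage 1: total draws C(16,2) = 120; favorable C(12,2) = 66; P = 11/20; answer 11/20
Stage 2: U1 = 11/20; threaded value p + q = 31; r = 15257; 15257 = 11 * 19 * 73; sigma = (1 + 11) * (1 + 19) * (1 + 73) = 12 * 20 * 74 = 17760; answer 17760
Stage 3: U2 = 17760; c = 3; total draws C(6,3) = 20; favorable C(3,3) = 1; P = 1/20; answer 1/20
Stage 4: U3 = 1/20; threaded value p + q = 21; m = -15; cross terms: (24*-14 - 21*-15)=-21, (21*36 - -34*-14)=280, (-34*-15 - 24*36)=-354; twice the area = |-95| = 95; area = 95/2; boundary points = 1 + 5 + 1 = 7; strictly interior points = area - boundary/2 + 1 = 45; answer 45

45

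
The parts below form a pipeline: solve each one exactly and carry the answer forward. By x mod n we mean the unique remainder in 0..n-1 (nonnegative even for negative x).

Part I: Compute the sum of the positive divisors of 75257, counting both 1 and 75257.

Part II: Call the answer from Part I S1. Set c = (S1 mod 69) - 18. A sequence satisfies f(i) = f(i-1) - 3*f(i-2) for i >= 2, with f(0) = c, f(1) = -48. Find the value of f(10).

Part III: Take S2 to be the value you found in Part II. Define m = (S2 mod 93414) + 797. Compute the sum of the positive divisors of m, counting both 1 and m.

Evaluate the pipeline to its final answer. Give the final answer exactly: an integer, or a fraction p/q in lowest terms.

Part I: 75257 = 7 * 13 * 827; sigma = (1 + 7) * (1 + 13) * (1 + 827) = 8 * 14 * 828 = 92736; answer 92736
Part II: S1 = 92736; c = -18; f(2) = 1*(-48) - 3*(-18) = 6; iterating: f(2)=6, f(3)=150, f(4)=132, f(5)=-318, f(6)=-714, f(7)=240, f(8)=2382, f(9)=1662, f(10)=-5484; answer -5484
Part III: S2 = -5484; m = 88727; 88727 = 83 * 1069; sigma = (1 + 83) * (1 + 1069) = 84 * 1070 = 89880; answer 89880

89880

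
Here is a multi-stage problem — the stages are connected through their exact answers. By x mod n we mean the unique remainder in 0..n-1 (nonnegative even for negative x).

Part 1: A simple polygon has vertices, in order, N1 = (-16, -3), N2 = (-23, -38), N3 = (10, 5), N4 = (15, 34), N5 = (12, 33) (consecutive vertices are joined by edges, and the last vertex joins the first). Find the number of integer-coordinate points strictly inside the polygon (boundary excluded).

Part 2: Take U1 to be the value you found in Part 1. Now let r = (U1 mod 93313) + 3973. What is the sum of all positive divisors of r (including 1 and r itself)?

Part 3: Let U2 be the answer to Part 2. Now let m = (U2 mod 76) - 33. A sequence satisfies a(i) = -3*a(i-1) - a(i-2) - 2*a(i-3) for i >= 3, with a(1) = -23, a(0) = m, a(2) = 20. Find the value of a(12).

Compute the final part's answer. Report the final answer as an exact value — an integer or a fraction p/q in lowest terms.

Part 1: cross terms: (-16*-38 - -23*-3)=539, (-23*5 - 10*-38)=265, (10*34 - 15*5)=265, (15*33 - 12*34)=87, (12*-3 - -16*33)=492; twice the area = |1648| = 1648; area = 824; boundary points = 7 + 1 + 1 + 1 + 4 = 14; strictly interior points = area - boundary/2 + 1 = 818; answer 818
Part 2: U1 = 818; r = 4791; 4791 = 3 * 1597; sigma = (1 + 3) * (1 + 1597) = 4 * 1598 = 6392; answer 6392
Part 3: U2 = 6392; m = -25; a(3) = -3*(20) - 1*(-23) - 2*(-25) = 13; iterating: a(3)=13, a(4)=-13, a(5)=-14, a(6)=29, a(7)=-47, a(8)=140, a(9)=-431, a(10)=1247, a(11)=-3590, a(12)=10385; answer 10385

10385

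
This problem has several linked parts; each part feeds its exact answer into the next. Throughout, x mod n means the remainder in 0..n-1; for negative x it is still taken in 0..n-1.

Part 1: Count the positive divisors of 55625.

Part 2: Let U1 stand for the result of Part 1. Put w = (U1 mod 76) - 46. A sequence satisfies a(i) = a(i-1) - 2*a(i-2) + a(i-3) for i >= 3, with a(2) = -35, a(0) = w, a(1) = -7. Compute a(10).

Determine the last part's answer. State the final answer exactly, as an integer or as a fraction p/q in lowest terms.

Part 1: 55625 = 5^4 * 89; number of divisors = (4+1) * (1+1) = 10; answer 10
Part 2: U1 = 10; w = -36; a(3) = 1*(-35) - 2*(-7) + 1*(-36) = -57; iterating: a(3)=-57, a(4)=6, a(5)=85, a(6)=16, a(7)=-148, a(8)=-95, a(9)=217, a(10)=259; answer 259

259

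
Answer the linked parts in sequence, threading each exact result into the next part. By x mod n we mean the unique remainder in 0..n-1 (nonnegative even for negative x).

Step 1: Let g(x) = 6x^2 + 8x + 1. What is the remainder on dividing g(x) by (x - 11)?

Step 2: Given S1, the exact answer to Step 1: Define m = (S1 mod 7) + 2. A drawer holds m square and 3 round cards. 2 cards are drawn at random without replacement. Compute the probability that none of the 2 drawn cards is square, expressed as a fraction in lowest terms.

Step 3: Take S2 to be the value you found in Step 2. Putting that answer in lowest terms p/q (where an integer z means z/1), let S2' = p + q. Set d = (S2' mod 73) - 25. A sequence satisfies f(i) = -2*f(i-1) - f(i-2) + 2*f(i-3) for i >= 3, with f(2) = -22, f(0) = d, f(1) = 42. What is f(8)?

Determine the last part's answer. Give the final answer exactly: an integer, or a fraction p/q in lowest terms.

Step 1: remainder = value at the root: 6*(11)^2 + 8*(11)^1 + 1 = (726) + (88) + (1) = 815; answer 815
Step 2: S1 = 815; m = 5; total draws C(8,2) = 28; favorable C(3,2) = 3; P = 3/28; answer 3/28
Step 3: S2 = 3/28; threaded value p + q = 31; d = 6; f(3) = -2*(-22) - 1*(42) + 2*(6) = 14; iterating: f(3)=14, f(4)=78, f(5)=-214, f(6)=378, f(7)=-386, f(8)=-34; answer -34

-34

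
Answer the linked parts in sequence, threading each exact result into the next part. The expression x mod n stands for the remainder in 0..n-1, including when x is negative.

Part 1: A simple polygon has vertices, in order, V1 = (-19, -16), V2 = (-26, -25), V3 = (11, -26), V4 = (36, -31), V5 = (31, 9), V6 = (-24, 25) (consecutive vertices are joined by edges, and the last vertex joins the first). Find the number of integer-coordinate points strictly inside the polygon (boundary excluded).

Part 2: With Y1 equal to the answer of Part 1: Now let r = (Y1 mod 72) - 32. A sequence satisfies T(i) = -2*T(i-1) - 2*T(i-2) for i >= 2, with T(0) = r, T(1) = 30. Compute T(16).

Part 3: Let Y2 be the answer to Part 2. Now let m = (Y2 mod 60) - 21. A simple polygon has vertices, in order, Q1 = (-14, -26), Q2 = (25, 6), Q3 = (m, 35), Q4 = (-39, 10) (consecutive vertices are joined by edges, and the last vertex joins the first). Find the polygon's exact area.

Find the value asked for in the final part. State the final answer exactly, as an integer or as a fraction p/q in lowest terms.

Part 1: cross terms: (-19*-25 - -26*-16)=59, (-26*-26 - 11*-25)=951, (11*-31 - 36*-26)=595, (36*9 - 31*-31)=1285, (31*25 - -24*9)=991, (-24*-16 - -19*25)=859; twice the area = |4740| = 4740; area = 2370; boundary points = 1 + 1 + 5 + 5 + 1 + 1 = 14; strictly interior points = area - boundary/2 + 1 = 2364; answer 2364
Part 2: Y1 = 2364; r = 28; T(2) = -2*(30) - 2*(28) = -116; iterating: T(2)=-116, T(3)=172, T(4)=-112, T(5)=-120, T(6)=464, T(7)=-688, T(8)=448, T(9)=480, T(10)=-1856, T(11)=2752, T(12)=-1792, T(13)=-1920, T(14)=7424, T(15)=-11008, T(16)=7168; answer 7168
Part 3: Y2 = 7168; m = 7; cross terms: (-14*6 - 25*-26)=566, (25*35 - 7*6)=833, (7*10 - -39*35)=1435, (-39*-26 - -14*10)=1154; twice the area = |3988| = 3988; area = 1994; answer 1994

1994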